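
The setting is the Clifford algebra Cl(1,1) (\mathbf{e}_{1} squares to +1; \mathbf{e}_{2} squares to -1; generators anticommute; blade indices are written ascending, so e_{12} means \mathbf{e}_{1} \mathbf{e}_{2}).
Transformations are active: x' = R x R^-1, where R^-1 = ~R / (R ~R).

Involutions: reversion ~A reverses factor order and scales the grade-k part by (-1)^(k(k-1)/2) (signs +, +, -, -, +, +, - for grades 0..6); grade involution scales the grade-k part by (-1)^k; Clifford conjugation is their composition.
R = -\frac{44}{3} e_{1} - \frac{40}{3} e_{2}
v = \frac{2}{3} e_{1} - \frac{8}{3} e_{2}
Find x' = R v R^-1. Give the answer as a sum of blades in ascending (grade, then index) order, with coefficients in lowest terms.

~R = -\frac{44}{3} e_{1} - \frac{40}{3} e_{2}, and R ~R = \frac{112}{3}, so R^-1 = ~R / (\frac{112}{3}).
R v = -\frac{136}{3} + 48 e_{12}
Answer: \frac{734}{21} e_{1} + \frac{736}{21} e_{2}


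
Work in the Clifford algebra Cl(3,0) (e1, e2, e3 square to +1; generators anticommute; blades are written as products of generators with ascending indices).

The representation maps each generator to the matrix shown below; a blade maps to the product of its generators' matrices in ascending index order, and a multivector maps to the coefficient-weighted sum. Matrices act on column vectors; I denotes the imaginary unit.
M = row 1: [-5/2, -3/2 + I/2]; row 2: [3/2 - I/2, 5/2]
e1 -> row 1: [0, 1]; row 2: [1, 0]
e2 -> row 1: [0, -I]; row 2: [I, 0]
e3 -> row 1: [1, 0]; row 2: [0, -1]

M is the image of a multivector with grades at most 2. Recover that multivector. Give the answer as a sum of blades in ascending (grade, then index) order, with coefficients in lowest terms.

Method: 1, rho(e1), rho(e2), rho(e3) form a trace-orthogonal basis of the 2x2 complex matrices (tr(X Y) = 2 if X = Y, else 0), so M = m0*1 + m1*rho(e1) + m2*rho(e2) + m3*rho(e3) with m0 = tr(M)/2 = 0, m1 = tr(M rho(e1))/2 = 0, m2 = tr(M rho(e2))/2 = -1/2 - 3*I/2, m3 = tr(M rho(e3))/2 = -5/2.
Multiplying table entries, the bivector images are rho(e1 e2) = I*rho(e3), rho(e1 e3) = -I*rho(e2), rho(e2 e3) = I*rho(e1); with real blade coefficients the real parts of m0..m3 are the coefficients of 1, e1, e2, e3 and the imaginary parts give the bivectors (e2 e3: Im m1, e1 e3: -Im m2, e1 e2: Im m3).
Answer: -1/2*e2 - 5/2*e3 + 3/2*e1 e3


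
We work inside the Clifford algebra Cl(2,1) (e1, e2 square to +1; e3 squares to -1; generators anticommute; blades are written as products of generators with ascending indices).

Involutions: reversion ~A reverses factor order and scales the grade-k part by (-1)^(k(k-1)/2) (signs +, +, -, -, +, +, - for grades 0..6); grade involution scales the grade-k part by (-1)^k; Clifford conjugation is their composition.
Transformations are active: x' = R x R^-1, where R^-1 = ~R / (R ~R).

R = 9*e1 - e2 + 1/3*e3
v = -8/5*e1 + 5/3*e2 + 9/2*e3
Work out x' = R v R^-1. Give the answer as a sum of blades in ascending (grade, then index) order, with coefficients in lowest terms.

~R = 9*e1 - e2 + 1/3*e3, and R ~R = 737/9, so R^-1 = ~R / (737/9).
R v = -527/30 + 67/5*e1 e2 + 1231/30*e1 e3 - 91/18*e2 e3
Answer: -8333/3685*e1 - 13682/11055*e2 - 34219/7370*e3


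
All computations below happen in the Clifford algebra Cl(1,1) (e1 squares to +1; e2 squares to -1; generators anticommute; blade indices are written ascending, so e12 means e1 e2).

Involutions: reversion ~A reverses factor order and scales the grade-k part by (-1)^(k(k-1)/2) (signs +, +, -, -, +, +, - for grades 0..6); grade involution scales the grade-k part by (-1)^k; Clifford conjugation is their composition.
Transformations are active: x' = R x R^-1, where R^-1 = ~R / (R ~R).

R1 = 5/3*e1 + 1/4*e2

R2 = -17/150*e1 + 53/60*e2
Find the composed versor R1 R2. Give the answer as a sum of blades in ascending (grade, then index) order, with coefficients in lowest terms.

Distribute over the terms of R1 (each basis-blade product reordered to ascending indices, repeated generators contracted through their squares):
(5/3*e1) R2 = -17/90 + 53/36*e12
(1/4*e2) R2 = -53/240 + 17/600*e12
Summing the partial products and collecting blades:
Answer: -59/144 + 2701/1800*e12


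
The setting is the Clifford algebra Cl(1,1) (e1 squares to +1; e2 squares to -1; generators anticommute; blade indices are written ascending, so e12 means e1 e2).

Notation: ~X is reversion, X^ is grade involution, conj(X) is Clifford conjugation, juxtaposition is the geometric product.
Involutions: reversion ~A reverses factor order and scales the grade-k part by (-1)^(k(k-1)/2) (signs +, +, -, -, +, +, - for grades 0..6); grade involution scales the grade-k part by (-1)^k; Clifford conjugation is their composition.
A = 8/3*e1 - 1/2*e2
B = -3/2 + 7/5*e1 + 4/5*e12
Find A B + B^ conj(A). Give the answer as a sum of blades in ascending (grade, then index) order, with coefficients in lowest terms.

first term: 56/15 - 22/5*e1 + 173/60*e2 + 7/10*e12
second term: 56/15 + 18/5*e1 + 83/60*e2 - 7/10*e12
Answer: 112/15 - 4/5*e1 + 64/15*e2


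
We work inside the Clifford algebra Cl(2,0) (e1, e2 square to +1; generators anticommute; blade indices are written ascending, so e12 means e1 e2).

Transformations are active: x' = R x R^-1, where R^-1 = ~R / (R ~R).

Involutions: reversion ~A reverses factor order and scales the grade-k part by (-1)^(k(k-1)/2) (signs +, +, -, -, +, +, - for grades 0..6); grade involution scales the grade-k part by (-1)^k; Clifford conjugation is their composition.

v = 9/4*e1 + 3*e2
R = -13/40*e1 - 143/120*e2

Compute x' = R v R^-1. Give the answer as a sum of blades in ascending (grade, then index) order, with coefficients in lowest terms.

~R = -13/40*e1 - 143/120*e2, and R ~R = 2197/1440, so R^-1 = ~R / (2197/1440).
R v = -689/160 + 273/160*e12
Answer: -27/65*e1 + 969/260*e2


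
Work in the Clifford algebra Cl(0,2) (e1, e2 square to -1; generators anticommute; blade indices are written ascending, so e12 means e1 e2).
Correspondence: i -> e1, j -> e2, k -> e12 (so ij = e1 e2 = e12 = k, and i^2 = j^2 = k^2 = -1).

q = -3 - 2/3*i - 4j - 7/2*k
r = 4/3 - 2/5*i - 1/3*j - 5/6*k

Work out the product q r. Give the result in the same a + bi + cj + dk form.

In blades: q = -3 - 2/3*e1 - 4*e2 - 7/2*e12, r = 4/3 - 2/5*e1 - 1/3*e2 - 5/6*e12.
Distribute q over r term by term (generator squares from the signature, products reordered to ascending indices): (-3)*r = -4 + 6/5*e1 + e2 + 5/2*e12; (-2/3*e1)*r = -4/15 - 8/9*e1 - 5/9*e2 + 2/9*e12; (-4*e2)*r = -4/3 + 10/3*e1 - 16/3*e2 - 8/5*e12; (-7/2*e12)*r = -35/12 - 7/6*e1 + 7/5*e2 - 14/3*e12.
Sum: -511/60 + 223/90*e1 - 157/45*e2 - 319/90*e12; translating back through the correspondence:
Answer: -511/60 + 223/90*i - 157/45*j - 319/90*k


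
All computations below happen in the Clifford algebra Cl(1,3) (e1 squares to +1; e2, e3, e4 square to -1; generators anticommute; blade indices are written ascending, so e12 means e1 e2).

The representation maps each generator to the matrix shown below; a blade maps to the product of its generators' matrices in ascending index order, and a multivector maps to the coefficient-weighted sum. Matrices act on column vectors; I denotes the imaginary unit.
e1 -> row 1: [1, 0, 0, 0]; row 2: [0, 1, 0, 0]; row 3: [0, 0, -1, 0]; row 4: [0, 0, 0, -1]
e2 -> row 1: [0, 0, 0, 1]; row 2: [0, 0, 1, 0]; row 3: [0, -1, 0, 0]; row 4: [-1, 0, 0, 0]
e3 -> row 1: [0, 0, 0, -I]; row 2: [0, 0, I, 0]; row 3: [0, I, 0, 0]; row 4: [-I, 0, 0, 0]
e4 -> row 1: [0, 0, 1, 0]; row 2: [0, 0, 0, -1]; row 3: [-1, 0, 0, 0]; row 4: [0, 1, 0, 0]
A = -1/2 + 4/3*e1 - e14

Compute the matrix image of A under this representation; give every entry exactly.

Bivector images (products of the table entries): rho(e14) = rho(e1)rho(e4) = row 1: [0, 0, 1, 0]; row 2: [0, 0, 0, -1]; row 3: [1, 0, 0, 0]; row 4: [0, -1, 0, 0].
M = (-1/2)*1 + (4/3)*rho(e1) + (-1)*rho(e14), summed entrywise (1 is the identity matrix):
Answer: row 1: [5/6, 0, -1, 0]; row 2: [0, 5/6, 0, 1]; row 3: [-1, 0, -11/6, 0]; row 4: [0, 1, 0, -11/6]


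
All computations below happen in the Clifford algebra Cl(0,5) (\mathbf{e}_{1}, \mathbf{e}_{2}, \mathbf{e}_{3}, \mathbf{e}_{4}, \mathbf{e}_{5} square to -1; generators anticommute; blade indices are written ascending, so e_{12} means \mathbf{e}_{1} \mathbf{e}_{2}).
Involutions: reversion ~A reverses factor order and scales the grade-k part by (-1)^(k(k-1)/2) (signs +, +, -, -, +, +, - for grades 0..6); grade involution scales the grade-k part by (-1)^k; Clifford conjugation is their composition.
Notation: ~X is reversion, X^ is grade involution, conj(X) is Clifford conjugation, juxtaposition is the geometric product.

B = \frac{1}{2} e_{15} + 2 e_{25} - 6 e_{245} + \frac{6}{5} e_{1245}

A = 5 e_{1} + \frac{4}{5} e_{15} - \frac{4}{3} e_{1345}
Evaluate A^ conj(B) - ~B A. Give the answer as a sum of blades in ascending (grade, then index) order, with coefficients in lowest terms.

first term: \frac{2}{5} - \frac{5}{2} e_{5} - \frac{8}{5} e_{12} - \frac{8}{5} e_{23} - \frac{24}{25} e_{24} - \frac{2}{3} e_{34} + 8 e_{123} + \frac{24}{5} e_{124} + 10 e_{125} + 6 e_{245} + \frac{8}{3} e_{1234} + 30 e_{1245}
second term: \frac{2}{5} - \frac{5}{2} e_{5} + \frac{8}{5} e_{12} + \frac{8}{5} e_{23} - \frac{24}{25} e_{24} - \frac{2}{3} e_{34} - 8 e_{123} + \frac{24}{5} e_{124} - 10 e_{125} + 6 e_{245} - \frac{8}{3} e_{1234} - 30 e_{1245}
Answer: -\frac{16}{5} e_{12} - \frac{16}{5} e_{23} + 16 e_{123} + 20 e_{125} + \frac{16}{3} e_{1234} + 60 e_{1245}


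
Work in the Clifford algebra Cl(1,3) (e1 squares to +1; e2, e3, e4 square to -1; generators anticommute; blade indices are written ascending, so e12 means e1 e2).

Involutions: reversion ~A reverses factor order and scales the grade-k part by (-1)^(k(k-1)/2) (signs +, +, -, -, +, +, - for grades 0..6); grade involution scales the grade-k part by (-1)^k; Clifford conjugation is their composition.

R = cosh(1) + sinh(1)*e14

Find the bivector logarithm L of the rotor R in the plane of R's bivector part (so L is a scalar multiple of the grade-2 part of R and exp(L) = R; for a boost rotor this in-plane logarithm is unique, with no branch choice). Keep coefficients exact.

The scalar part of R is cosh(1), so cosh pins the rapidity up to sign — the sign comes from the bivector part; dividing that part by sinh of the rapidity yields the plane, and the in-plane L = rapidity * plane is unique because the two sign choices cancel.
Concretely: cosh(rapidity) = cosh(1) gives rapidity = ±1, and since rapidity/sinh(rapidity) is even the sign is immaterial: L = (rapidity/sinh(rapidity)) * <R>_2 = (1/sinh(1)) * <R>_2.
Answer: e14


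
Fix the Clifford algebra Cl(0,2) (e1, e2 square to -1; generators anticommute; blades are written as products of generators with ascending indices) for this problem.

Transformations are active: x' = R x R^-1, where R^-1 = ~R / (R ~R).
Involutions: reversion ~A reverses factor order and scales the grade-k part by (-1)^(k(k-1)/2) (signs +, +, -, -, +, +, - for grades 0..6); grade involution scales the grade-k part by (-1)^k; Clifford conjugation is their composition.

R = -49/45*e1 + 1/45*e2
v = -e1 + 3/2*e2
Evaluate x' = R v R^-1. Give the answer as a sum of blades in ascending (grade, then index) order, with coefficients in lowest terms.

~R = -49/45*e1 + 1/45*e2, and R ~R = -2402/2025, so R^-1 = ~R / (-2402/2025).
R v = -101/90 - 29/18*e1 e2
Answer: -2547/2402*e1 - 1751/1201*e2


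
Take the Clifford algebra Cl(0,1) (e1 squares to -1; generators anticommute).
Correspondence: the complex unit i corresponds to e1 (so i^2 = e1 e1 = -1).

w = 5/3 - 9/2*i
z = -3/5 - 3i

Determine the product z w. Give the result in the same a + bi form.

In blades: z = -3/5 - 3*e1, w = 5/3 - 9/2*e1.
Distribute z over w term by term (generator squares from the signature, products reordered to ascending indices): (-3/5)*w = -1 + 27/10*e1; (-3*e1)*w = -27/2 - 5*e1.
Sum: -29/2 - 23/10*e1; translating back through the correspondence:
Answer: -29/2 - 23/10*i


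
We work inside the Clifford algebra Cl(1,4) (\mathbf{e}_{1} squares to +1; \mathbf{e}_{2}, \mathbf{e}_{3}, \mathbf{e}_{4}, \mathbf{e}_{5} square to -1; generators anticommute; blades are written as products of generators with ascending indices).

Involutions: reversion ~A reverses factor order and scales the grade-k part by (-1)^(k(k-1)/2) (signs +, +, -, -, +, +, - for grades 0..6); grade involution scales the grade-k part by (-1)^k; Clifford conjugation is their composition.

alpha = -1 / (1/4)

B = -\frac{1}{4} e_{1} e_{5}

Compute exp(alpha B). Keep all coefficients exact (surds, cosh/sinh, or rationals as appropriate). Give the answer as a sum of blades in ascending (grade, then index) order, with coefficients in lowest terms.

B^2 = (-\frac{1}{4})^2*(e_{1} e_{5})^2 = \frac{1}{16}*(+1) = \frac{1}{16} (a basis 2-blade squares to minus the product of its generators' squares).
B^2 = \frac{1}{16} — the positive square puts this in the hyperbolic regime; l = \frac{1}{4}, alpha*l = -1, so exp(alpha B) = cosh(-1) + (sinh(-1)/(\frac{1}{4}))*B = \cosh{\left(1 \right)} + (- 4 \sinh{\left(1 \right)})*B.
Answer: \cosh{\left(1 \right)} + \sinh{\left(1 \right)} e_{1} e_{5}


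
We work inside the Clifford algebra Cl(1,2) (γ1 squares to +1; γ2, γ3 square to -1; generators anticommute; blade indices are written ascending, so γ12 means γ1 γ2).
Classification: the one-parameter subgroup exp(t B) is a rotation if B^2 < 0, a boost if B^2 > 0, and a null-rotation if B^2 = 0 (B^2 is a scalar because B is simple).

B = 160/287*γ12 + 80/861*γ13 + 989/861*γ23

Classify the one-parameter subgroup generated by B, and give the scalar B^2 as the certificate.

B^2 term by term: the squares give (160/287)^2*(γ12)^2 + (80/861)^2*(γ13)^2 + (989/861)^2*(γ23)^2 = 25600/82369*(+1) + 6400/741321*(+1) + 978121/741321*(-1) = -1 (each basis 2-blade squares to minus the product of its generators' squares); cross terms between blades sharing an index anticommute and cancel. So B^2 = -1.
Answer: rotation, certificate B^2 = -1. No conjugation can change B^2 = -1; the sign gives the class.


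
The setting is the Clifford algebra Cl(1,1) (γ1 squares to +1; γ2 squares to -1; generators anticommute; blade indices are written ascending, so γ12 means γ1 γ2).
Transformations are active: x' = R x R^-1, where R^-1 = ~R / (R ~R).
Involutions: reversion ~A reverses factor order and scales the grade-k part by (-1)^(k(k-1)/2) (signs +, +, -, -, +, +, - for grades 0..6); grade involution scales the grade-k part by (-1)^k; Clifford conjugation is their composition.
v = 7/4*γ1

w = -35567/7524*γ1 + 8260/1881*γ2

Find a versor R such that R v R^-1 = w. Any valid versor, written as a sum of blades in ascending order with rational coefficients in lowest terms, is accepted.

Equal squares first: v^2 = w^2 = 49/16. Then v + w = -5600/1881*γ1 + 8260/1881*γ2 is a versor taking v to w, provided it is invertible.
Answer: -5600/1881*γ1 + 8260/1881*γ2


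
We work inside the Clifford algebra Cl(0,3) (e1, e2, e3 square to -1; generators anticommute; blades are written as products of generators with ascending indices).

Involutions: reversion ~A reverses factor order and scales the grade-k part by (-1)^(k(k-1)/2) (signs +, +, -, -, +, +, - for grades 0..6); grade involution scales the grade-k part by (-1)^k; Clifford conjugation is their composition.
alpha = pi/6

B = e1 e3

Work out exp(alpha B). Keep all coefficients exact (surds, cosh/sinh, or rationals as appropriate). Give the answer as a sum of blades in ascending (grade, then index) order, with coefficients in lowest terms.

B^2 = (1)^2*(e1 e3)^2 = 1*(-1) = -1 (a basis 2-blade squares to minus the product of its generators' squares).
B^2 = -1 — the series telescopes trigonometrically here: l = 1, alpha*l = pi/6, so exp(alpha B) = cos(pi/6) + (sin(pi/6)/1)*B = sqrt(3)/2 + (1/2)*B.
Answer: sqrt(3)/2 + 1/2*e1 e3


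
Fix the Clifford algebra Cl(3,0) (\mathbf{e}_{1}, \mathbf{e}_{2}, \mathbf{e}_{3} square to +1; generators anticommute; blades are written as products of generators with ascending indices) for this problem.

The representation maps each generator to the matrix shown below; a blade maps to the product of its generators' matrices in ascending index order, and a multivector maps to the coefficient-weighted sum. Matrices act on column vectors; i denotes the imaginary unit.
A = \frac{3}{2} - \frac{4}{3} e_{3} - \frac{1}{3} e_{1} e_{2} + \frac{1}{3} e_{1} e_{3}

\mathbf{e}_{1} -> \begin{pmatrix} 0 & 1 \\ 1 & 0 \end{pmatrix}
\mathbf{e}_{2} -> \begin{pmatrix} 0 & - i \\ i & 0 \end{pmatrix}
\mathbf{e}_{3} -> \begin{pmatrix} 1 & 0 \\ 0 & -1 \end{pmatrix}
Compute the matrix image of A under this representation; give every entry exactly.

Bivector images (products of the table entries): rho(e_{1} e_{2}) = rho(\mathbf{e}_{1})rho(\mathbf{e}_{2}) = \begin{pmatrix} i & 0 \\ 0 & - i \end{pmatrix}; rho(e_{1} e_{3}) = rho(\mathbf{e}_{1})rho(\mathbf{e}_{3}) = \begin{pmatrix} 0 & -1 \\ 1 & 0 \end{pmatrix}.
M = (\frac{3}{2})*1 + (-\frac{4}{3})*rho(e_{3}) + (-\frac{1}{3})*rho(e_{1} e_{2}) + (\frac{1}{3})*rho(e_{1} e_{3}), summed entrywise (1 is the identity matrix):
Answer: \begin{pmatrix} \frac{1}{6} - \frac{i}{3} & - \frac{1}{3} \\ \frac{1}{3} & \frac{17}{6} + \frac{i}{3} \end{pmatrix}


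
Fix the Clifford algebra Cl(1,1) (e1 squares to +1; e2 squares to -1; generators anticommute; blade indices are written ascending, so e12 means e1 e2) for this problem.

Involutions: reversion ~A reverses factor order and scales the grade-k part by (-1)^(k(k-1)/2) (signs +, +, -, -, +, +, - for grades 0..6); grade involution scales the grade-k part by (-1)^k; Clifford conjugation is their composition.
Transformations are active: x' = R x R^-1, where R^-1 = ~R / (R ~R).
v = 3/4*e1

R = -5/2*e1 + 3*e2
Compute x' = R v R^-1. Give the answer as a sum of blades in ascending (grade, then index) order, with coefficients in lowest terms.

~R = -5/2*e1 + 3*e2, and R ~R = -11/4, so R^-1 = ~R / (-11/4).
R v = -15/8 - 9/4*e12
Answer: -183/44*e1 + 45/11*e2


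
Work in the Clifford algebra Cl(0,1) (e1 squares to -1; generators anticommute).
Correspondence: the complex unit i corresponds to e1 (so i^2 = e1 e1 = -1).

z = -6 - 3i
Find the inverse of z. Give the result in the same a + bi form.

In blades: z = -6 - 3*e1.
With qbar = -6 + 3*e1 (scalar fixed, mapped units negated), z qbar = 45 (the sum of squared coefficients), so z^-1 = qbar / (45) = -2/15 + 1/15*e1; translating back:
Answer: -2/15 + 1/15*i


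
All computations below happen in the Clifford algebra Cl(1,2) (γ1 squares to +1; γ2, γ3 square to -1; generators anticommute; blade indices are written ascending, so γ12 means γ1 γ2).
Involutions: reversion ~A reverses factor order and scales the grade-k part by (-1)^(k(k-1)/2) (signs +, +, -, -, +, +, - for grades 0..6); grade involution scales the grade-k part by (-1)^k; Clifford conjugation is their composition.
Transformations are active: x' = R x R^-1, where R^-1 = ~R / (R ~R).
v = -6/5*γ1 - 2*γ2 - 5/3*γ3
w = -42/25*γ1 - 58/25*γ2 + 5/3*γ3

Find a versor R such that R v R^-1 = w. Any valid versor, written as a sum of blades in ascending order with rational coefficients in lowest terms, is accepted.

The midline construction: v and w both square to -1201/225, so reflecting in their sum -72/25*γ1 - 108/25*γ2 exchanges them.
Answer: -72/25*γ1 - 108/25*γ2


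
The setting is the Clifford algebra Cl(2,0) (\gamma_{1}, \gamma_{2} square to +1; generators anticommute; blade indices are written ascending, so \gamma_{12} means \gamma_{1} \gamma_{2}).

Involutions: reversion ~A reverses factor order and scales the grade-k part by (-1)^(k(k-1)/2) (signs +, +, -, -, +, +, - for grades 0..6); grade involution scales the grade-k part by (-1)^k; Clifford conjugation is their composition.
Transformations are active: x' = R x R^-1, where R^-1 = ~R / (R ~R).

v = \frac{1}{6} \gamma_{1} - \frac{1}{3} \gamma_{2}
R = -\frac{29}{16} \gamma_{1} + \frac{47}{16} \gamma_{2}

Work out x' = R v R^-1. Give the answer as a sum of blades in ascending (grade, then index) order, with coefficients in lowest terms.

~R = -\frac{29}{16} \gamma_{1} + \frac{47}{16} \gamma_{2}, and R ~R = \frac{1525}{128}, so R^-1 = ~R / (\frac{1525}{128}).
R v = -\frac{41}{32} + \frac{11}{96} \gamma_{12}
Answer: \frac{1021}{4575} \gamma_{1} - \frac{2731}{9150} \gamma_{2}


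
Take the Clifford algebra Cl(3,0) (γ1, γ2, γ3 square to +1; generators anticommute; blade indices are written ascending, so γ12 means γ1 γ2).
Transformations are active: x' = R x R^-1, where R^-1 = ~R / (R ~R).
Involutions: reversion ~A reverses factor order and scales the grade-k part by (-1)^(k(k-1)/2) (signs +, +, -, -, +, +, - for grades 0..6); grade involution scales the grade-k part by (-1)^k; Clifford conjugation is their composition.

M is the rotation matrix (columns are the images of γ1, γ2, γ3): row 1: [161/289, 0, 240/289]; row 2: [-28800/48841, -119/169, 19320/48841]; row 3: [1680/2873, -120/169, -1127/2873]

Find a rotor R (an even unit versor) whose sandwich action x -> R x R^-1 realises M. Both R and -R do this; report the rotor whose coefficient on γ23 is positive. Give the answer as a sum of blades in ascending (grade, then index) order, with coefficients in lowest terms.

Method: write R = a + b12*γ12 + b13*γ13 + b23*γ23 with a^2 + b12^2 + b13^2 + b23^2 = 1 (so R^-1 = ~R). Expanding the columns R e_j ~R gives tr M = 4a^2 - 1 and, from the antisymmetric part, M21 - M12 = -4a*b12, M13 - M31 = 4a*b13, M32 - M23 = -4a*b23.
Here tr M = -26341/48841, so a^2 = (1 + tr M)/4 = 5625/48841 and a = ±75/221. Taking a = 75/221: M21 - M12 = -28800/48841, M13 - M31 = 12000/48841, M32 - M23 = -54000/48841, giving b12 = 96/221, b13 = 40/221, b23 = 180/221, i.e. R = 75/221 + 96/221*γ12 + 40/221*γ13 + 180/221*γ23.
Its γ23 coefficient is already positive.
Answer: 75/221 + 96/221*γ12 + 40/221*γ13 + 180/221*γ23. Uniqueness: Spin(3) -> SO(3) maps R and -R to the same rotation of trace -26341/48841; fixing the sign of the γ23 coefficient removes the ambiguity.


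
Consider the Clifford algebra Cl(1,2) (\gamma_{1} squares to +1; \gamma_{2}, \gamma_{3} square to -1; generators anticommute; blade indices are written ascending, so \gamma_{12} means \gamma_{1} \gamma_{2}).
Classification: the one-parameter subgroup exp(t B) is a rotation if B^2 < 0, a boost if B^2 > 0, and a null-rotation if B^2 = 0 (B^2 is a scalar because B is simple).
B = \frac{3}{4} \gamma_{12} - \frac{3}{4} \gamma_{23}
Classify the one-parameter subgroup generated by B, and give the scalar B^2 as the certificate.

B^2 term by term: the squares give (\frac{3}{4})^2*(\gamma_{12})^2 + (-\frac{3}{4})^2*(\gamma_{23})^2 = \frac{9}{16}*(+1) + \frac{9}{16}*(-1) = 0 (each basis 2-blade squares to minus the product of its generators' squares); cross terms between blades sharing an index anticommute and cancel. So B^2 = 0.
Answer: null-rotation, certificate B^2 = 0. The invariant at work: B^2 = 0 is unchanged by conjugation, hence its sign classifies the subgroup whatever basis B is written in.


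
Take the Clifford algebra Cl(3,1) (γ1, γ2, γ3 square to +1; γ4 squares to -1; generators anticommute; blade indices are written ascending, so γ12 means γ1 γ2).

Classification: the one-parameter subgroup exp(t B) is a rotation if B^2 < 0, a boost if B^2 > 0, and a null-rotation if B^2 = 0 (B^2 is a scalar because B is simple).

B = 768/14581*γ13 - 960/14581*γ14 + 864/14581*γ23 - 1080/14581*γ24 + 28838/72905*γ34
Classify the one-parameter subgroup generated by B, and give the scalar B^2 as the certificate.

B^2 term by term: the squares give (768/14581)^2*(γ13)^2 + (-960/14581)^2*(γ14)^2 + (864/14581)^2*(γ23)^2 + (-1080/14581)^2*(γ24)^2 + (28838/72905)^2*(γ34)^2 = 589824/212605561*(-1) + 921600/212605561*(+1) + 746496/212605561*(-1) + 1166400/212605561*(+1) + 831630244/5315139025*(+1) = 4/25 (each basis 2-blade squares to minus the product of its generators' squares); cross terms between blades sharing an index anticommute and cancel; the commuting (index-disjoint) pairs give grade-4 terms 2*c*c'*(blade product), which cancel blade by blade — γ1234: 1658880/212605561 - 1658880/212605561 = 0 — confirming B is simple. So B^2 = 4/25.
Answer: boost, certificate B^2 = 4/25. The scalar 4/25 is the complete invariant here: its sign names the subgroup type.


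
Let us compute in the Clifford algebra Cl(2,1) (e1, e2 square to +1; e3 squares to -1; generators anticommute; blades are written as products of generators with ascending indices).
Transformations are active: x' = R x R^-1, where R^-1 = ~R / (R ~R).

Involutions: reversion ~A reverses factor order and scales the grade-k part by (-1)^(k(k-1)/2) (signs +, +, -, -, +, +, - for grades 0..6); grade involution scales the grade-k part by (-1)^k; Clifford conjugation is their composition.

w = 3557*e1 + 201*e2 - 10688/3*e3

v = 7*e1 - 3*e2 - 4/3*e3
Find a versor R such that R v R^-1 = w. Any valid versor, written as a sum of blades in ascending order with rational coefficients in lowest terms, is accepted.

Sketch: the shared square 506/9 makes R = v + w = 3564*e1 + 198*e2 - 3564*e3 the natural versor; its sandwich fixes that direction, negates (v - w)/2, and sends v to w.
Answer: 3564*e1 + 198*e2 - 3564*e3


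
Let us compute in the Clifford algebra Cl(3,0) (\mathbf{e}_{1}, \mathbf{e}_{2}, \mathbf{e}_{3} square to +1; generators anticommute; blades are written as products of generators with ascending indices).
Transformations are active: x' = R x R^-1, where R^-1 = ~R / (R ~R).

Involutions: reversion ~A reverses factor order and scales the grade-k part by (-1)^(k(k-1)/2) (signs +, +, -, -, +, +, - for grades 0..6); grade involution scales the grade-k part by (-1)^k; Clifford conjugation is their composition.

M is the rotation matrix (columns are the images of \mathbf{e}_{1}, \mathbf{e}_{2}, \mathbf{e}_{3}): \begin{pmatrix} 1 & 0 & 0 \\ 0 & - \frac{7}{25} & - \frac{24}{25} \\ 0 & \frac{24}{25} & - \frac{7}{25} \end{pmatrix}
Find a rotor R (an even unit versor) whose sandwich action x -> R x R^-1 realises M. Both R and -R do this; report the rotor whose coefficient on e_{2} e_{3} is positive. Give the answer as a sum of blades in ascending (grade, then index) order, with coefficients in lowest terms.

Method: write R = a + b12*e_{1} e_{2} + b13*e_{1} e_{3} + b23*e_{2} e_{3} with a^2 + b12^2 + b13^2 + b23^2 = 1 (so R^-1 = ~R). Expanding the columns R e_j ~R gives tr M = 4a^2 - 1 and, from the antisymmetric part, M21 - M12 = -4a*b12, M13 - M31 = 4a*b13, M32 - M23 = -4a*b23.
Here tr M = \frac{11}{25}, so a^2 = (1 + tr M)/4 = \frac{9}{25} and a = ±\frac{3}{5}. Taking a = \frac{3}{5}: M21 - M12 = 0, M13 - M31 = 0, M32 - M23 = \frac{48}{25}, giving b12 = 0, b13 = 0, b23 = -\frac{4}{5}, i.e. R = \frac{3}{5} - \frac{4}{5} e_{2} e_{3}.
Its e_{2} e_{3} coefficient is negative, so report the other preimage -R.
Answer: -\frac{3}{5} + \frac{4}{5} e_{2} e_{3}. Why the constraint matters: R and -R act identically through the sandwich — M has trace \frac{11}{25} either way — so only the sign condition on e_{2} e_{3} picks one of the two preimages.


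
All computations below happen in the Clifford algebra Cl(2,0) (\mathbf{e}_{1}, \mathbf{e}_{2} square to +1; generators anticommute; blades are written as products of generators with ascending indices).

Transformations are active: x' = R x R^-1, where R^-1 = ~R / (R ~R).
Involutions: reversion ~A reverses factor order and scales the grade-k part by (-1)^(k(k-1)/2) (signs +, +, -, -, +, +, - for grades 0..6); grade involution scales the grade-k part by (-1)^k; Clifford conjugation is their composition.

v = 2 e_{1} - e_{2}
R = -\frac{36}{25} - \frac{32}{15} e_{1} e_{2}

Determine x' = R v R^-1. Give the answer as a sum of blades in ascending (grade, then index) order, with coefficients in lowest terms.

~R = -\frac{36}{25} + \frac{32}{15} e_{1} e_{2}, and R ~R = \frac{37264}{5625}, so R^-1 = ~R / (\frac{37264}{5625}).
R v = -\frac{56}{75} e_{1} + \frac{428}{75} e_{2}
Answer: -\frac{3902}{2329} e_{1} - \frac{3449}{2329} e_{2}


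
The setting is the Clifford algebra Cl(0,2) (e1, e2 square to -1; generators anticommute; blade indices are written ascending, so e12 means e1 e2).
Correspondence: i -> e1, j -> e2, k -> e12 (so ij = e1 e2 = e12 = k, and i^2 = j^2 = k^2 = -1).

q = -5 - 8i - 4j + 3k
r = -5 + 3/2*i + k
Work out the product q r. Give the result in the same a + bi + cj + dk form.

In blades: q = -5 - 8*e1 - 4*e2 + 3*e12, r = -5 + 3/2*e1 + e12.
Distribute q over r term by term (generator squares from the signature, products reordered to ascending indices): (-5)*r = 25 - 15/2*e1 - 5*e12; (-8*e1)*r = 12 + 40*e1 + 8*e2; (-4*e2)*r = -4*e1 + 20*e2 + 6*e12; (3*e12)*r = -3 + 9/2*e2 - 15*e12.
Sum: 34 + 57/2*e1 + 65/2*e2 - 14*e12; translating back through the correspondence:
Answer: 34 + 57/2*i + 65/2*j - 14k


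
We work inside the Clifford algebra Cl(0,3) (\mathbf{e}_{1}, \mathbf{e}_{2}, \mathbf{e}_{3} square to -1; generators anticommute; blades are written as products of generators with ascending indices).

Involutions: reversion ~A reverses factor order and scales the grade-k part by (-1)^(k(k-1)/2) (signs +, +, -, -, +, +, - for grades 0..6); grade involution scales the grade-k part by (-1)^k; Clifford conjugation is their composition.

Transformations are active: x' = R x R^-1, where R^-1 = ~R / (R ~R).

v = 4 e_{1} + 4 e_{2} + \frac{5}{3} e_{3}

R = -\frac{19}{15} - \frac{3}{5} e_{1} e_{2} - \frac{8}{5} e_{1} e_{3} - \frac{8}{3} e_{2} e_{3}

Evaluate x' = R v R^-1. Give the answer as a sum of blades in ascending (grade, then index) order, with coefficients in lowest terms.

~R = -\frac{19}{15} + \frac{3}{5} e_{1} e_{2} + \frac{8}{5} e_{1} e_{3} + \frac{8}{3} e_{2} e_{3}, and R ~R = \frac{2618}{225}, so R^-1 = ~R / (\frac{2618}{225}).
R v = -\frac{136}{45} e_{2} - \frac{863}{45} e_{3} - \frac{79}{15} e_{1} e_{2} e_{3}
Answer: -\frac{2076}{1309} e_{1} - \frac{18812}{3927} e_{2} + \frac{235}{77} e_{3}


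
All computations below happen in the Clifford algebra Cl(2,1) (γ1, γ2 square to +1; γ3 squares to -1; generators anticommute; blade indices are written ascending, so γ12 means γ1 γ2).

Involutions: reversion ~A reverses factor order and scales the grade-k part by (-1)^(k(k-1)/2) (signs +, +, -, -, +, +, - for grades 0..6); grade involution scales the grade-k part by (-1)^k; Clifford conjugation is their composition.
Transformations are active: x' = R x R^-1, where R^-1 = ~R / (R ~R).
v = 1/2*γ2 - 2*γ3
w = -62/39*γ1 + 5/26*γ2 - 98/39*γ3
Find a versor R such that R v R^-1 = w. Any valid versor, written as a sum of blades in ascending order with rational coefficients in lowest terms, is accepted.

R = v + w = -62/39*γ1 + 9/13*γ2 - 176/39*γ3 works: the equal norms (-15/4) guarantee its sandwich swaps v into w.
Answer: -62/39*γ1 + 9/13*γ2 - 176/39*γ3


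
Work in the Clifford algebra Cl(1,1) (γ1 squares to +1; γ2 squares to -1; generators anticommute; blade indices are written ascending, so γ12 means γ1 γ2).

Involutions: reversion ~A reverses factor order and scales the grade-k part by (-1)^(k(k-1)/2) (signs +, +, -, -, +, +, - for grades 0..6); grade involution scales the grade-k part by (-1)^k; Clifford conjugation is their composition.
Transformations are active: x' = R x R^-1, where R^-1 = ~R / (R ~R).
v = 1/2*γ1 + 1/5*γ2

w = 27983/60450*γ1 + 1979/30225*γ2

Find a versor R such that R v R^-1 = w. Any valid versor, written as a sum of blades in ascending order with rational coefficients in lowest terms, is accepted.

A norm check does it: q(v) = q(w) = 21/100, hence R = v + w = 29104/30225*γ1 + 8024/30225*γ2 realises the map — parallel part kept, (v - w)/2 negated, v carried to w.
Answer: 29104/30225*γ1 + 8024/30225*γ2


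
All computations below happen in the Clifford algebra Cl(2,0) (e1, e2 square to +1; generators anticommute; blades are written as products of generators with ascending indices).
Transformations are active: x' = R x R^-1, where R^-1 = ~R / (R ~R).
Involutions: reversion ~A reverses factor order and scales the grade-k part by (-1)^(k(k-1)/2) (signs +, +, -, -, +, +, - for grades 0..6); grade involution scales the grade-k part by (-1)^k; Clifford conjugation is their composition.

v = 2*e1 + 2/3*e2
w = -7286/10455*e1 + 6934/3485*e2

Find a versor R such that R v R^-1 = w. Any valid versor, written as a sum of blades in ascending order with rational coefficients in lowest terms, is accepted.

Reasoning: v^2 = w^2 = 40/9 since conjugation preserves the quadratic form; R = v + w = 13624/10455*e1 + 27772/10455*e2 is then valid when invertible, keeping its own part and reversing (v - w)/2.
Answer: 13624/10455*e1 + 27772/10455*e2


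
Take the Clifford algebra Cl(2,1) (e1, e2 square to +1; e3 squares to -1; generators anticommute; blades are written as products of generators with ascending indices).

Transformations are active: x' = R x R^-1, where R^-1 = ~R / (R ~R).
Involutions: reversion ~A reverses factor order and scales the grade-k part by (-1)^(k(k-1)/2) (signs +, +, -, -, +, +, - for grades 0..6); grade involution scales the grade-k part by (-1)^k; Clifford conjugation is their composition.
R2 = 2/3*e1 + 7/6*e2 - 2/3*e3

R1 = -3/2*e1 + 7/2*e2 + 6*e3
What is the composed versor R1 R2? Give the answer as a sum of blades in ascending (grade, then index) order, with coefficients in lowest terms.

Distribute over the terms of R1 (each basis-blade product reordered to ascending indices, repeated generators contracted through their squares):
(-3/2*e1) R2 = -1 - 7/4*e1 e2 + e1 e3
(7/2*e2) R2 = 49/12 - 7/3*e1 e2 - 7/3*e2 e3
(6*e3) R2 = 4 - 4*e1 e3 - 7*e2 e3
Summing the partial products and collecting blades:
Answer: 85/12 - 49/12*e1 e2 - 3*e1 e3 - 28/3*e2 e3


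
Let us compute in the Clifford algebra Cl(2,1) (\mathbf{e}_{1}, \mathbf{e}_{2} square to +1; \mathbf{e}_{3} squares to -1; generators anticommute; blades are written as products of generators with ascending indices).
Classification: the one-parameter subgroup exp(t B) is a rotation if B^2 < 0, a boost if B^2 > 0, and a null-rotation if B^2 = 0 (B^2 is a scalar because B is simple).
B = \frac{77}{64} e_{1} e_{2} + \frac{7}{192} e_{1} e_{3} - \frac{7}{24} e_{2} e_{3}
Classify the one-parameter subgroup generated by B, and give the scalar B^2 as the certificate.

B^2 term by term: the squares give (\frac{77}{64})^2*(e_{1} e_{2})^2 + (\frac{7}{192})^2*(e_{1} e_{3})^2 + (-\frac{7}{24})^2*(e_{2} e_{3})^2 = \frac{5929}{4096}*(-1) + \frac{49}{36864}*(+1) + \frac{49}{576}*(+1) = -\frac{49}{36} (each basis 2-blade squares to minus the product of its generators' squares); cross terms between blades sharing an index anticommute and cancel. So B^2 = -\frac{49}{36}.
Answer: rotation, certificate B^2 = -\frac{49}{36}. Because -\frac{49}{36} is invariant under every versor sandwich, the classification follows from its sign alone.


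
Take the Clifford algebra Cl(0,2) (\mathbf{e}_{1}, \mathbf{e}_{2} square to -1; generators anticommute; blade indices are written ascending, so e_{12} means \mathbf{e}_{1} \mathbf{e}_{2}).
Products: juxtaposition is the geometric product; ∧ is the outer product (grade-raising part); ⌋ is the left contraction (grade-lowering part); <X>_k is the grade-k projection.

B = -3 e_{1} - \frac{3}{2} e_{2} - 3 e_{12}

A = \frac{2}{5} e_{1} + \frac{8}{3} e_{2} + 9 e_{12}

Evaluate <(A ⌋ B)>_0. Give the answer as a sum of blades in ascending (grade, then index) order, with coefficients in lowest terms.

step 1: \frac{161}{5} - 8 e_{1} + \frac{6}{5} e_{2}
step 2: \frac{161}{5}
Answer: \frac{161}{5}


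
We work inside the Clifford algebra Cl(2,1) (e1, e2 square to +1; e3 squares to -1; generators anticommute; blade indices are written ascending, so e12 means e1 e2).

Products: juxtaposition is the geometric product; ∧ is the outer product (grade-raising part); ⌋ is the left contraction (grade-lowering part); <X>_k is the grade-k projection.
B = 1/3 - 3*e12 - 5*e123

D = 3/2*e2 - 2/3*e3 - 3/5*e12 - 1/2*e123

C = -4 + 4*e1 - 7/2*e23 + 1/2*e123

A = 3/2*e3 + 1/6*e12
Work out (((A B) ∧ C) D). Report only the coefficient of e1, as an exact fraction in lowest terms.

step 1: 1/2 + 4/3*e3 + 68/9*e12 - 9/2*e123
step 2: -2 + 2*e1 - 16/3*e3 - 272/9*e12 - 16/3*e13 - 7/4*e23 + 73/4*e123
step 3: -11093/360 - 3457/72*e1 - 241/30*e2 - 73/360*e3 + 137/10*e12 - 3571/120*e13 + 51/5*e23 + 4367/135*e123
Answer: -3457/72


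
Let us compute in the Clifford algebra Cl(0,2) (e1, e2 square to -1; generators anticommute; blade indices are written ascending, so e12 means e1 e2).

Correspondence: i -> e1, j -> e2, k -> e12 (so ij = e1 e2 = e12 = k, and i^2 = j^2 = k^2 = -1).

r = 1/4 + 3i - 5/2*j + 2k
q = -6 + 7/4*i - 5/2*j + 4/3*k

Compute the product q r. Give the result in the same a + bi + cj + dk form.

In blades: q = -6 + 7/4*e1 - 5/2*e2 + 4/3*e12, r = 1/4 + 3*e1 - 5/2*e2 + 2*e12.
Distribute q over r term by term (generator squares from the signature, products reordered to ascending indices): (-6)*r = -3/2 - 18*e1 + 15*e2 - 12*e12; (7/4*e1)*r = -21/4 + 7/16*e1 - 7/2*e2 - 35/8*e12; (-5/2*e2)*r = -25/4 - 5*e1 - 5/8*e2 + 15/2*e12; (4/3*e12)*r = -8/3 + 10/3*e1 + 4*e2 + 1/3*e12.
Sum: -47/3 - 923/48*e1 + 119/8*e2 - 205/24*e12; translating back through the correspondence:
Answer: -47/3 - 923/48*i + 119/8*j - 205/24*k


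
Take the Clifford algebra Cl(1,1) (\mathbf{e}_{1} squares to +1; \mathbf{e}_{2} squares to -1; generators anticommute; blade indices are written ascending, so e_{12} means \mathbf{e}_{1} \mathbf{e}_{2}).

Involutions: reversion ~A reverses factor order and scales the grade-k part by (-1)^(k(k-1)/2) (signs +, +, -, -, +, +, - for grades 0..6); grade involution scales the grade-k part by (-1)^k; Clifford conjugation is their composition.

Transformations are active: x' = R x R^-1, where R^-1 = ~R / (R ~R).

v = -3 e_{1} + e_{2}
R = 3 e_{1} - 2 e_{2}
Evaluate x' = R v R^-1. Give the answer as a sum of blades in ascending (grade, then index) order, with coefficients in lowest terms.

~R = 3 e_{1} - 2 e_{2}, and R ~R = 5, so R^-1 = ~R / (5).
R v = -7 - 3 e_{12}
Answer: -\frac{27}{5} e_{1} + \frac{23}{5} e_{2}


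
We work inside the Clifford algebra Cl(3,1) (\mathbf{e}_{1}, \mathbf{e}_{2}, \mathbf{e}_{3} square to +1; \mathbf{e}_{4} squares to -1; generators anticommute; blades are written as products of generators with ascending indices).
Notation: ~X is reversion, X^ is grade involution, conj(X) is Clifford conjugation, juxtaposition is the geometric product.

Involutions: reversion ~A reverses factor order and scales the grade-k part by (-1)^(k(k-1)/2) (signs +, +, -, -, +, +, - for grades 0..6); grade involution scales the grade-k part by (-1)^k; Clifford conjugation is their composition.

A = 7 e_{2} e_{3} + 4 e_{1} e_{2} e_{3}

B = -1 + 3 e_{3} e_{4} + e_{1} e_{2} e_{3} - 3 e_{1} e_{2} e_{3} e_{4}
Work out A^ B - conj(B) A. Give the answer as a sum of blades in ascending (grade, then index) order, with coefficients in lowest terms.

first term: 4 - 7 e_{1} - 12 e_{4} + 21 e_{1} e_{4} - 7 e_{2} e_{3} + 21 e_{2} e_{4} + 4 e_{1} e_{2} e_{3} - 12 e_{1} e_{2} e_{4}
second term: -4 - 7 e_{1} - 12 e_{4} + 21 e_{1} e_{4} - 7 e_{2} e_{3} + 21 e_{2} e_{4} - 4 e_{1} e_{2} e_{3} + 12 e_{1} e_{2} e_{4}
Answer: 8 + 8 e_{1} e_{2} e_{3} - 24 e_{1} e_{2} e_{4}


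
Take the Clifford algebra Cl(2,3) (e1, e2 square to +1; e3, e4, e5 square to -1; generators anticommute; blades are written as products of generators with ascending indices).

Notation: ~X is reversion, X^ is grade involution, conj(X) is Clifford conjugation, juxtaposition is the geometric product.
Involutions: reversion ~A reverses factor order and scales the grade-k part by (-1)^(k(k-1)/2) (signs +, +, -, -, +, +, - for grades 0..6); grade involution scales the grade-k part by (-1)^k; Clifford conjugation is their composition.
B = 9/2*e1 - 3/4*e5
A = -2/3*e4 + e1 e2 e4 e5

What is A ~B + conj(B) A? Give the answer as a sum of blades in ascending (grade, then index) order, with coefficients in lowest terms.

first term: 3*e1 e4 + 1/2*e4 e5 + 3/4*e1 e2 e4 - 9/2*e2 e4 e5
second term: 3*e1 e4 + 1/2*e4 e5 + 3/4*e1 e2 e4 - 9/2*e2 e4 e5
Answer: 6*e1 e4 + e4 e5 + 3/2*e1 e2 e4 - 9*e2 e4 e5


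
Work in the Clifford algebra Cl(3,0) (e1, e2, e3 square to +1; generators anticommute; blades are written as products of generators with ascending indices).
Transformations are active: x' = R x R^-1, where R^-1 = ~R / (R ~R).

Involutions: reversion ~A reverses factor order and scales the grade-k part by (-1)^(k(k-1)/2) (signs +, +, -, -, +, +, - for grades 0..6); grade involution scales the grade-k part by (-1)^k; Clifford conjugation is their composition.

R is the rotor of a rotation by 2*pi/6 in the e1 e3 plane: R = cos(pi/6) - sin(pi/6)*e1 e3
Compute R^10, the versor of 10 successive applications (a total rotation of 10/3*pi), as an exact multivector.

Rotor phase runs at HALF the rotation angle; powers of one rotor simply add phase, so after 10 steps in e1 e3 the phase is 10*pi/6 = 5*pi/3 and R^10 = cos(5*pi/3) - sin(5*pi/3)*e1 e3.
cos(5*pi/3) = 1/2 and sin(5*pi/3) = -sqrt(3)/2, so R^10 = 1/2 + sqrt(3)/2*e1 e3. The net rotation is 4/3*pi (after discarding 1 full turn, each of which contributes a factor -1 to the rotor); the rotor keeps the half-angle phase exactly.
Answer: 1/2 + sqrt(3)/2*e1 e3
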